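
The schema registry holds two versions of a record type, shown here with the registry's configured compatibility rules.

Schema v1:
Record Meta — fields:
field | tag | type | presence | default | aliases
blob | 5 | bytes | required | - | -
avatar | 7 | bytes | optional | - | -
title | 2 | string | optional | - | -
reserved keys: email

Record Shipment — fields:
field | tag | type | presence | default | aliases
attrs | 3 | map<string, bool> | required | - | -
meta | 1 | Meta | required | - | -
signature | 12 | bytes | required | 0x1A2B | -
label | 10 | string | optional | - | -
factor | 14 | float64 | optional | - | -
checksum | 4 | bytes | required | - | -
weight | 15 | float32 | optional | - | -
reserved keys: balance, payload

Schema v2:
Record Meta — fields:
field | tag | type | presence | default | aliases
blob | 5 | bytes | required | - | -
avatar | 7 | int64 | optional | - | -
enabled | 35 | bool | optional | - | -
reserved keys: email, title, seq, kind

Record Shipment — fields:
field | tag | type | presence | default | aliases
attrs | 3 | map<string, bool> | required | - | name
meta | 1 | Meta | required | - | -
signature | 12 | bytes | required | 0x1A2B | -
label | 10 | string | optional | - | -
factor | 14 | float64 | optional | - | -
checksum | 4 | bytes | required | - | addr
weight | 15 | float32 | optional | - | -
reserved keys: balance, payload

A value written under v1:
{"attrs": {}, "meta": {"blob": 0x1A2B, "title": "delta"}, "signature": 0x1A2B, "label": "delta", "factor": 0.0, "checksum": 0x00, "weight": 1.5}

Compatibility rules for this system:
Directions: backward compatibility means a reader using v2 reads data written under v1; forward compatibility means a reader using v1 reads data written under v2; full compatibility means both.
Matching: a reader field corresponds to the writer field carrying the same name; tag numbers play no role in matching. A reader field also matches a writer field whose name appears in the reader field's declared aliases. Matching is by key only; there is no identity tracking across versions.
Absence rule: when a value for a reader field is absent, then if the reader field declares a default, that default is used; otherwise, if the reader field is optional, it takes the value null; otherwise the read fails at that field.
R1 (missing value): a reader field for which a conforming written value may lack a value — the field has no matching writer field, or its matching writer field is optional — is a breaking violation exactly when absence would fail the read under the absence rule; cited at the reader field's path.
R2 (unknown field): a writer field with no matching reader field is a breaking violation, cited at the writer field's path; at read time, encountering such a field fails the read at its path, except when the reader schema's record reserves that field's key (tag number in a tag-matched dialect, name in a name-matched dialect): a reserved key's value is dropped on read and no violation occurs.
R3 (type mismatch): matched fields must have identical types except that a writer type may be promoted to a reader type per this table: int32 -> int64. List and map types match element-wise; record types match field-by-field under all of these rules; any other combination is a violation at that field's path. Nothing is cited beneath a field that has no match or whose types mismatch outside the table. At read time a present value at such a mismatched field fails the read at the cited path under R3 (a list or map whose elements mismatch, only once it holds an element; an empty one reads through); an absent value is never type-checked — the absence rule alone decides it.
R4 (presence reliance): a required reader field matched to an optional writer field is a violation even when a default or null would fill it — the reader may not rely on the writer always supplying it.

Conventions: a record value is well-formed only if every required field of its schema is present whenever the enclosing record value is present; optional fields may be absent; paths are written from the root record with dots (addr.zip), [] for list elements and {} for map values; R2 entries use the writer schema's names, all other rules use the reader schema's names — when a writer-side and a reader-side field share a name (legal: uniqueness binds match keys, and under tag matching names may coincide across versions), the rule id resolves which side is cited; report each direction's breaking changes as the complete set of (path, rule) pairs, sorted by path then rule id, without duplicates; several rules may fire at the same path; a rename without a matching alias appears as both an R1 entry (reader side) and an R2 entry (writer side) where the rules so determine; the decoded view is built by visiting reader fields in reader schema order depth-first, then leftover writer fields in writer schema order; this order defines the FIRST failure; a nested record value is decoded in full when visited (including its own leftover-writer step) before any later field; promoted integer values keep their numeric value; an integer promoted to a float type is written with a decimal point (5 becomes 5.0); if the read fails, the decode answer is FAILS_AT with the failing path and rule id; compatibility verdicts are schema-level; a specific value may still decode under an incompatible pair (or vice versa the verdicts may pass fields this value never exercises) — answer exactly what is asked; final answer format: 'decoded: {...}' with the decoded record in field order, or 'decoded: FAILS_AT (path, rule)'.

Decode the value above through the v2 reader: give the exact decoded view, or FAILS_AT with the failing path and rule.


in Shipment below, arrows point writer -> reader
decode (reader v2):
  attrs := {}
  meta.blob := 0x1A2B
  meta.avatar := null (not supplied -> null)
  meta.enabled := null (not supplied -> null)
  writer meta.title: reserved -> dropped
  signature := 0x1A2B
  label := "delta"
  factor := 0.0
  checksum := 0x00
  weight := 1.5
  => decoded: {"attrs": {}, "meta": {"blob": 0x1A2B, "avatar": null, "enabled": null}, "signature": 0x1A2B, "label": "delta", "factor": 0.0, "checksum": 0x00, "weight": 1.5}
checking off the Shipment differences that do not matter here:
  field avatar in record Meta: type bytes changed to int64 -> schema-level compatibility only; this Shipment value's decode is unchanged

decoded: {"attrs": {}, "meta": {"blob": 0x1A2B, "avatar": null, "enabled": null}, "signature": 0x1A2B, "label": "delta", "factor": 0.0, "checksum": 0x00, "weight": 1.5}


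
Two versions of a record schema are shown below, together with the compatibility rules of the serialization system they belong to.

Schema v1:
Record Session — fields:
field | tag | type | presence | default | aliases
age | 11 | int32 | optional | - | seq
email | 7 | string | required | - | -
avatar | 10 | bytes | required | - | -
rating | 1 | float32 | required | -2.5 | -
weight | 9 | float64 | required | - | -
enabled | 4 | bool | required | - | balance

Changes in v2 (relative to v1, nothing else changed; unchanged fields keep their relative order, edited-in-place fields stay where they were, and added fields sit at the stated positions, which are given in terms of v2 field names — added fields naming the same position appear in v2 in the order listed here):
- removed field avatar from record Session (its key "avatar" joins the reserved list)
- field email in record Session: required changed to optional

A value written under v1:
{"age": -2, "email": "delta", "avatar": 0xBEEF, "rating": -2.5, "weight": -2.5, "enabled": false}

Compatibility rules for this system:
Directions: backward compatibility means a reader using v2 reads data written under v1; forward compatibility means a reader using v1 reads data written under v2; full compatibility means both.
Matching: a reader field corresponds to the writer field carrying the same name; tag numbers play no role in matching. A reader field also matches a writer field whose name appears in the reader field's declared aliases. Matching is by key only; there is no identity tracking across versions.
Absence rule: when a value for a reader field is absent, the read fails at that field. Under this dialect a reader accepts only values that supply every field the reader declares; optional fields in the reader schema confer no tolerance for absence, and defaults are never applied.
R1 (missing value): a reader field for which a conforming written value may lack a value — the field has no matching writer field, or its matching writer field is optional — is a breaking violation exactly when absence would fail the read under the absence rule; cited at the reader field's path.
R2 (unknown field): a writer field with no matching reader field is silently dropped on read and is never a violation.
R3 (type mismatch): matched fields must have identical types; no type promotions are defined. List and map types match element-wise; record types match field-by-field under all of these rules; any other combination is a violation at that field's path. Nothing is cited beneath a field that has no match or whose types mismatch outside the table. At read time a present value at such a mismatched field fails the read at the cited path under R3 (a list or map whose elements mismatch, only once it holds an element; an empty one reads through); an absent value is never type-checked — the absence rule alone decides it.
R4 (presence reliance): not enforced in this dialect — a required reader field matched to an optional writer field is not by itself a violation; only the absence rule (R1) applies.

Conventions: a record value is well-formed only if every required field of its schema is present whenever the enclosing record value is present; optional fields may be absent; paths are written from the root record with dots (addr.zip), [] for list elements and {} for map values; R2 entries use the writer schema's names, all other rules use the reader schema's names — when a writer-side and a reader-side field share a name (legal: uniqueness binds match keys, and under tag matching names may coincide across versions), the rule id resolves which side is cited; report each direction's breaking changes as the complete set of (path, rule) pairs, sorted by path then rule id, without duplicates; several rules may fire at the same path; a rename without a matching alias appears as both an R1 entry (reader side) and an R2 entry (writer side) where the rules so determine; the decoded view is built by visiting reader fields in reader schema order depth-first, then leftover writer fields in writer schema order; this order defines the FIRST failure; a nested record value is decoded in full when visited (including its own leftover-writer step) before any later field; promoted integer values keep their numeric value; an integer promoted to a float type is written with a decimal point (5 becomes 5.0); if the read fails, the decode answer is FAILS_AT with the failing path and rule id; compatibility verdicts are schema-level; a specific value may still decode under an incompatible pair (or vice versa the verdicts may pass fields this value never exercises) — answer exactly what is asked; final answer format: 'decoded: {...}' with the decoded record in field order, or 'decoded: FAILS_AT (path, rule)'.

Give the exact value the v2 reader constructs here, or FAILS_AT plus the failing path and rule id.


decoded: {"age": -2, "email": "delta", "rating": -2.5, "weight": -2.5, "enabled": false}

in Session below, arrows point writer -> reader
decode (reader v2):
  age := -2
  email := "delta"
  rating := -2.5
  weight := -2.5
  enabled := false
  writer avatar: no reader field; dropped
  => decoded: {"age": -2, "email": "delta", "rating": -2.5, "weight": -2.5, "enabled": false}
ruling out the remaining Session differences:
  field email in record Session: required changed to optional -> matters for Session compatibility verdicts, not for this value's decode


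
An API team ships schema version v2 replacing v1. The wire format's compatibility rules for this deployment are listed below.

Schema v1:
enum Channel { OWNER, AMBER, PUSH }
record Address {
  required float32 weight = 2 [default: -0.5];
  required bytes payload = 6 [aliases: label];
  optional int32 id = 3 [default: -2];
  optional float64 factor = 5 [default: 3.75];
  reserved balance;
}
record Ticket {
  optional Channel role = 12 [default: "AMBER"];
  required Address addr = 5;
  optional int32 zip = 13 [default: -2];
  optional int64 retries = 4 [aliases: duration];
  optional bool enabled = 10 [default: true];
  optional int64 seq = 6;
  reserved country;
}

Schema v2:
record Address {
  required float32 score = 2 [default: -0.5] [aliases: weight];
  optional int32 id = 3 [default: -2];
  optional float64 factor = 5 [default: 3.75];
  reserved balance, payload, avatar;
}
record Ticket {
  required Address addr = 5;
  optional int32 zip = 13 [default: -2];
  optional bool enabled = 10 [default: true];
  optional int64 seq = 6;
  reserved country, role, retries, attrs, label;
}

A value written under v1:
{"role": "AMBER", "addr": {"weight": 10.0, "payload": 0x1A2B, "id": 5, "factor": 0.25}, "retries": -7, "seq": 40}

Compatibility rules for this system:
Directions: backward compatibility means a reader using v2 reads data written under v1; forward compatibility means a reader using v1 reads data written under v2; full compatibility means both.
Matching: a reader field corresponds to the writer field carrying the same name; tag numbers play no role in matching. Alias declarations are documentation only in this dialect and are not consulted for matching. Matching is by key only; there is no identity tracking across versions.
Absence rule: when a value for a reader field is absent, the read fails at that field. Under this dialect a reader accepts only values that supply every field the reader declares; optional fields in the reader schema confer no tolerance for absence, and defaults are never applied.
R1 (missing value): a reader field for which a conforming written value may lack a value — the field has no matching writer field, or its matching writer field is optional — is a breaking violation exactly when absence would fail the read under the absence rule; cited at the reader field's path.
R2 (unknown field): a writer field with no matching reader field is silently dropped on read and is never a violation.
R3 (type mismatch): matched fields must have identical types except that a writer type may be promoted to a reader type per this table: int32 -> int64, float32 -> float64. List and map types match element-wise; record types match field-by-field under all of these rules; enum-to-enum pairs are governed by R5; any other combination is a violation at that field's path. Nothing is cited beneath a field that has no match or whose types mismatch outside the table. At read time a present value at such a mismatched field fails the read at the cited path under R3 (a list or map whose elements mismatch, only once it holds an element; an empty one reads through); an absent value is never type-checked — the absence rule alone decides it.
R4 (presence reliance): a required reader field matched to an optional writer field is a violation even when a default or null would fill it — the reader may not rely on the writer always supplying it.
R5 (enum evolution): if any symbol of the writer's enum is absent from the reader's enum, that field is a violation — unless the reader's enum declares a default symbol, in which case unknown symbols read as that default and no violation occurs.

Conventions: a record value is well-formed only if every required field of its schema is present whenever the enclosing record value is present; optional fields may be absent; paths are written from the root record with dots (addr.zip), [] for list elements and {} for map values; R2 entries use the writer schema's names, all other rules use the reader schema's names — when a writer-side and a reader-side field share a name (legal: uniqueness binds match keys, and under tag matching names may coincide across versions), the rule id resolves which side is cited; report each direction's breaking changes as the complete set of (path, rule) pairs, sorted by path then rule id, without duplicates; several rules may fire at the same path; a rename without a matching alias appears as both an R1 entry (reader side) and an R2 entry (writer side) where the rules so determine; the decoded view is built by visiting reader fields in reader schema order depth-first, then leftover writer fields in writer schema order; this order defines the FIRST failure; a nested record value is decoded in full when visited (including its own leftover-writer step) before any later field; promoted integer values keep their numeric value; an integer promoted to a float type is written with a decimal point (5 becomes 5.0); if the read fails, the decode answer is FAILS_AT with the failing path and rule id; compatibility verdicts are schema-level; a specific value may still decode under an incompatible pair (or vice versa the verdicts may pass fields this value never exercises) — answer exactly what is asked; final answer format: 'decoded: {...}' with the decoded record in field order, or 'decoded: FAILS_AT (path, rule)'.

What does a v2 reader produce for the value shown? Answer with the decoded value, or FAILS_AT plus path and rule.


decoded: FAILS_AT (addr.score, R1)

arrows below run writer -> reader for Ticket
decode (reader v2):
  read fails at addr.score under R1 (no fill)
  => FAILS_AT (addr.score, R1)
ruling out the remaining Ticket differences:
  removed field role from record Ticket (its key "role" joins the reserved list) -> changes Ticket's schema-level verdicts only — the decode of this value is the same
  removed field payload from record Address (its key "payload" joins the reserved list) -> changes Ticket's schema-level verdicts only — the decode of this value is the same
  removed field retries from record Ticket (its key "retries" joins the reserved list) -> changes Ticket's schema-level verdicts only — the decode of this value is the same


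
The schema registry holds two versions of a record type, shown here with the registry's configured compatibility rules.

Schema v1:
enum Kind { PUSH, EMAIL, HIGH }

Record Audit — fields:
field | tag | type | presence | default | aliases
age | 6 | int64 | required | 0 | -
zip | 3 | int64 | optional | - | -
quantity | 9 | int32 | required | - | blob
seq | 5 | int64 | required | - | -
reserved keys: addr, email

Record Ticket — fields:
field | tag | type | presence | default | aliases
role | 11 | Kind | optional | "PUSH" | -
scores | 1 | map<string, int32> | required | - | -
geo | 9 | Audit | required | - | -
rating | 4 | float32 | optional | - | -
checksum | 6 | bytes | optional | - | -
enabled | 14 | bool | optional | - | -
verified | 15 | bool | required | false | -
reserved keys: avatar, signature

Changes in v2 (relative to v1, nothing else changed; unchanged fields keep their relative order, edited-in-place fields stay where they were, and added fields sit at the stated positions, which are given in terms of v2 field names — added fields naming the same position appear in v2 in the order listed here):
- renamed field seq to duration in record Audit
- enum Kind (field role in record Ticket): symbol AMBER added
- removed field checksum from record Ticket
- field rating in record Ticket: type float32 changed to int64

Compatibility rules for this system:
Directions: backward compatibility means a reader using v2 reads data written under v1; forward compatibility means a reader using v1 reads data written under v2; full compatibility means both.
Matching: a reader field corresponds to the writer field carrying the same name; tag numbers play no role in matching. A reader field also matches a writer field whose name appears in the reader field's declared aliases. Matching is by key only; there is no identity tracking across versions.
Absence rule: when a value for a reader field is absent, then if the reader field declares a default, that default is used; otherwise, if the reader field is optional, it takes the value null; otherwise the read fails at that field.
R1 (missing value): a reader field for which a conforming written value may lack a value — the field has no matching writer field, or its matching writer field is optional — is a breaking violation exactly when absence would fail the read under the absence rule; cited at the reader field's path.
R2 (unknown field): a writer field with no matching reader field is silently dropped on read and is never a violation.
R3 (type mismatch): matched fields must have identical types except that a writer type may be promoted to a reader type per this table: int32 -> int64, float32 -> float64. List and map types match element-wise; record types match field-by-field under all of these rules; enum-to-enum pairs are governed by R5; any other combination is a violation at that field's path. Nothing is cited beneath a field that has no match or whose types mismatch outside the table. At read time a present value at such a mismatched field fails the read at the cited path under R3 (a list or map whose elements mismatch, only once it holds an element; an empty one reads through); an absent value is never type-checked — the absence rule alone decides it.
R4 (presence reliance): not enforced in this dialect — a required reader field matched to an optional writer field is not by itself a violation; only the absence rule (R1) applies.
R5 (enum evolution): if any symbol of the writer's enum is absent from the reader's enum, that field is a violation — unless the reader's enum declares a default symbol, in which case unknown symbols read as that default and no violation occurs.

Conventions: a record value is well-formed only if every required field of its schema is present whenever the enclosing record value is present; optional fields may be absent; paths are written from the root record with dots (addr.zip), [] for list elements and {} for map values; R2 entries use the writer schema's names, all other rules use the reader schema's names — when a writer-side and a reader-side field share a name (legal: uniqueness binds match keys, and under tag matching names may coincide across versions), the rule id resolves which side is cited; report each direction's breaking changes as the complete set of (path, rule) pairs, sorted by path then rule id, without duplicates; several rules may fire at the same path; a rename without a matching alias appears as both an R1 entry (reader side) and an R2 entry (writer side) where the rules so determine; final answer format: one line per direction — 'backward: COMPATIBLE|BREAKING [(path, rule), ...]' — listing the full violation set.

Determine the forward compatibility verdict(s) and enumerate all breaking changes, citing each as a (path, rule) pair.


forward: BREAKING [(geo.seq, R1), (rating, R3), (role, R5)]

in Ticket below, arrows point writer -> reader
forward pass over Ticket, reader schema v1, writer schema v2:
  writer optional, Kind -> Kind: reader role maps from writer role
  writer required, map<string, int32> -> map<string, int32>: reader scores maps from writer scores
  writer required, Audit -> Audit: reader geo maps from writer geo
  writer optional, int64 -> float32: reader rating maps from writer rating
  checksum: no writer match
  writer optional, bool -> bool: reader enabled maps from writer enabled
  writer required, bool -> bool: reader verified maps from writer verified
  writer required, int64 -> int64: reader geo.age maps from writer geo.age
  writer optional, int64 -> int64: reader geo.zip maps from writer geo.zip
  writer required, int32 -> int32: reader geo.quantity maps from writer geo.quantity
  geo.seq: no writer match
  geo.duration (writer side), unknown to reader
  R1 fires at geo.seq
  R3 fires at rating
  R5 fires at role
  forward on Ticket therefore BREAKING (3)
remaining Ticket differences; none change what is asked:
  removed field checksum from record Ticket -> inert for the asked Ticket verdict: nothing fires


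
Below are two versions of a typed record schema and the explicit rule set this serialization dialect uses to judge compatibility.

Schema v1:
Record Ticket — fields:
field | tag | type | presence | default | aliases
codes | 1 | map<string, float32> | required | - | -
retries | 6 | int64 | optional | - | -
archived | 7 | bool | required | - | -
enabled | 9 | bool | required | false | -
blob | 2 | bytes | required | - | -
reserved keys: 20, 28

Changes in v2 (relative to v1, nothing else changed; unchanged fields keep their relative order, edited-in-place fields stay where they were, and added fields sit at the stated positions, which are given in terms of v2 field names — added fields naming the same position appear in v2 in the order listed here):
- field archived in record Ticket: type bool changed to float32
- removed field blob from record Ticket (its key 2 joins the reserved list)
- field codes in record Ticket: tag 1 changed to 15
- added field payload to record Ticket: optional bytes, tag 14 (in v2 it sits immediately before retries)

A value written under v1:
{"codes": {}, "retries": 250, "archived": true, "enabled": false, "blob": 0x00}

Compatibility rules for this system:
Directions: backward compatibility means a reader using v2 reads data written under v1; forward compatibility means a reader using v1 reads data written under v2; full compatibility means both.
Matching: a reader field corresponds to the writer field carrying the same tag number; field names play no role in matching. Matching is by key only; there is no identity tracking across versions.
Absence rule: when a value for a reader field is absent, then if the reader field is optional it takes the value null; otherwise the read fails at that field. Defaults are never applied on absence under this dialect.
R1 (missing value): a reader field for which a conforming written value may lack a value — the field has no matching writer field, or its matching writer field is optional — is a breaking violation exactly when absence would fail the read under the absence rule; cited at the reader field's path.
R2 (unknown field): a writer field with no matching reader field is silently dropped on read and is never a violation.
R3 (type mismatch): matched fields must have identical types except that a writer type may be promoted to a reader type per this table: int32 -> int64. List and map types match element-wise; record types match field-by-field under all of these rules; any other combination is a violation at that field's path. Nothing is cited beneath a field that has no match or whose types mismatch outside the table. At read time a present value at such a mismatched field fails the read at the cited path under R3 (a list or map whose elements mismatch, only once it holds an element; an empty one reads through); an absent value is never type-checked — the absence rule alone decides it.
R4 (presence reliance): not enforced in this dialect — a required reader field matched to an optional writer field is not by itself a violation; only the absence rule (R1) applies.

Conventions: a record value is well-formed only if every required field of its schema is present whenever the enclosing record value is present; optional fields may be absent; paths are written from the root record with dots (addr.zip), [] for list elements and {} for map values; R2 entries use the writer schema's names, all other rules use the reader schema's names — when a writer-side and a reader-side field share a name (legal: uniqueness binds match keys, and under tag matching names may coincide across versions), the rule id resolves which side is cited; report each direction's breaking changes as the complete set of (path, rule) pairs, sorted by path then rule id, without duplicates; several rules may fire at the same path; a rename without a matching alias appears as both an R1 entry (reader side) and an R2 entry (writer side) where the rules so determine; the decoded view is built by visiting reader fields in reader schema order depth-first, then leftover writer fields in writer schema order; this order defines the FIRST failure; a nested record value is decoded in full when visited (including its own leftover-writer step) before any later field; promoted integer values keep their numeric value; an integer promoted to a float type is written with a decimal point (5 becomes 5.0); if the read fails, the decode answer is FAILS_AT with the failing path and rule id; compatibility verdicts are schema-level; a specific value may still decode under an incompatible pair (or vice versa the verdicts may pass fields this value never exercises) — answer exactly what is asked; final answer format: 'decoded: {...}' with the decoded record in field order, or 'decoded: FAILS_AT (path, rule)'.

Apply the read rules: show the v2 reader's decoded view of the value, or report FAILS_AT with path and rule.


decoded: FAILS_AT (codes, R1)

each type pair in Ticket: writer, then reader
migrating the Ticket value to v2:
  read fails at codes under R1 (no fill)
  => FAILS_AT (codes, R1)
remaining Ticket differences; none change what is asked:
  field archived in record Ticket: type bool changed to float32 -> schema-level compatibility only; this Ticket value's decode is unchanged
  removed field blob from record Ticket (its key 2 joins the reserved list) -> schema-level compatibility only; this Ticket value's decode is unchanged
  added field payload to record Ticket: optional bytes, tag 14 (in v2 it sits immediately before retries) -> no rule fires on it and the decoded Ticket view is identical with or without it


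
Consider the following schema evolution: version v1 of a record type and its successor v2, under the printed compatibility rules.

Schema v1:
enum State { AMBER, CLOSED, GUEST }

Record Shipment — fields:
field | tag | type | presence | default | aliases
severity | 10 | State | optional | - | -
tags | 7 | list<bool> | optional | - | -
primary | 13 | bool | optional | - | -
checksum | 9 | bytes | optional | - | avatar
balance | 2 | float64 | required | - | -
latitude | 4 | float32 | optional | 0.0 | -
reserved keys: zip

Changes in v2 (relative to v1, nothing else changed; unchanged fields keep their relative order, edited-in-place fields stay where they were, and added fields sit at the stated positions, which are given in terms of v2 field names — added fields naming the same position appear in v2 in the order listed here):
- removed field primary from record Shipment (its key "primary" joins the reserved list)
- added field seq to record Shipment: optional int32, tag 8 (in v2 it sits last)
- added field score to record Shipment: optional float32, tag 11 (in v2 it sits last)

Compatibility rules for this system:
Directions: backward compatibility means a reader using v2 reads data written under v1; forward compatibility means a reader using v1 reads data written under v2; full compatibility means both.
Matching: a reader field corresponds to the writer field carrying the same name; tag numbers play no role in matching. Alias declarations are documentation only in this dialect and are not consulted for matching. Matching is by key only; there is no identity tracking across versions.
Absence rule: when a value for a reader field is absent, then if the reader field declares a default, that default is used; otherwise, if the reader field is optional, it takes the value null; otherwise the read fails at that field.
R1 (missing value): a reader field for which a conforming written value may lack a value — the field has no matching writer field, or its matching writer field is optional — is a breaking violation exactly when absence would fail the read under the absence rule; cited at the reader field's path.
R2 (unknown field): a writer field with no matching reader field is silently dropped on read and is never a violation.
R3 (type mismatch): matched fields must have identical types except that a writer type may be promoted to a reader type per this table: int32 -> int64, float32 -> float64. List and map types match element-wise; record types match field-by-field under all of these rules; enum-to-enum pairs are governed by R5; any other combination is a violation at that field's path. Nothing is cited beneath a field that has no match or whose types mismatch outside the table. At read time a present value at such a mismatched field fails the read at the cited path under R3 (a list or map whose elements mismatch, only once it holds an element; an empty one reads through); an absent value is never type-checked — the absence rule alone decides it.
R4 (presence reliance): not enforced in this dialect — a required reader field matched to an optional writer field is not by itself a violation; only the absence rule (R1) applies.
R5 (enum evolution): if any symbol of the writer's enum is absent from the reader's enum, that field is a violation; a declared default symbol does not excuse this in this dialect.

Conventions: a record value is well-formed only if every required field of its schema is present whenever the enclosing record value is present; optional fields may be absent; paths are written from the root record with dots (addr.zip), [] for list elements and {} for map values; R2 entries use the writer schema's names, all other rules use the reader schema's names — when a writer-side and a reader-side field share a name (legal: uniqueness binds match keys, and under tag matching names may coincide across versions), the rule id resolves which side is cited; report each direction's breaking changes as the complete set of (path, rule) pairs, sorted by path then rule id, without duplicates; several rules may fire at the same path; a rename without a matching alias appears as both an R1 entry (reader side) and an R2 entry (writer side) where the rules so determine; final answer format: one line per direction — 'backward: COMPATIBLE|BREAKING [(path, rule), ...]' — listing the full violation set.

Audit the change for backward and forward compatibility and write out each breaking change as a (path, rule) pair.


backward: COMPATIBLE []; forward: COMPATIBLE []

arrows below run writer -> reader for Shipment
checking backward for Shipment: reader v2 against writer v1:
  severity: State -> State, writer optional; from severity
  tags: list<bool> -> list<bool>, writer optional; from tags
  checksum: bytes -> bytes, writer optional; from checksum
  balance: float64 -> float64, writer required; from balance
  latitude: float32 -> float32, writer optional; from latitude
  seq has no writer counterpart
  score has no writer counterpart
  writer primary: unknown to reader
  => backward verdict for Shipment: COMPATIBLE, no violations
checking forward for Shipment: reader v1 against writer v2:
  severity: State -> State, writer optional; from severity
  tags: list<bool> -> list<bool>, writer optional; from tags
  primary has no writer counterpart
  checksum: bytes -> bytes, writer optional; from checksum
  balance: float64 -> float64, writer required; from balance
  latitude: float32 -> float32, writer optional; from latitude
  writer seq: unknown to reader
  writer score: unknown to reader
  => forward verdict for Shipment: COMPATIBLE, no violations


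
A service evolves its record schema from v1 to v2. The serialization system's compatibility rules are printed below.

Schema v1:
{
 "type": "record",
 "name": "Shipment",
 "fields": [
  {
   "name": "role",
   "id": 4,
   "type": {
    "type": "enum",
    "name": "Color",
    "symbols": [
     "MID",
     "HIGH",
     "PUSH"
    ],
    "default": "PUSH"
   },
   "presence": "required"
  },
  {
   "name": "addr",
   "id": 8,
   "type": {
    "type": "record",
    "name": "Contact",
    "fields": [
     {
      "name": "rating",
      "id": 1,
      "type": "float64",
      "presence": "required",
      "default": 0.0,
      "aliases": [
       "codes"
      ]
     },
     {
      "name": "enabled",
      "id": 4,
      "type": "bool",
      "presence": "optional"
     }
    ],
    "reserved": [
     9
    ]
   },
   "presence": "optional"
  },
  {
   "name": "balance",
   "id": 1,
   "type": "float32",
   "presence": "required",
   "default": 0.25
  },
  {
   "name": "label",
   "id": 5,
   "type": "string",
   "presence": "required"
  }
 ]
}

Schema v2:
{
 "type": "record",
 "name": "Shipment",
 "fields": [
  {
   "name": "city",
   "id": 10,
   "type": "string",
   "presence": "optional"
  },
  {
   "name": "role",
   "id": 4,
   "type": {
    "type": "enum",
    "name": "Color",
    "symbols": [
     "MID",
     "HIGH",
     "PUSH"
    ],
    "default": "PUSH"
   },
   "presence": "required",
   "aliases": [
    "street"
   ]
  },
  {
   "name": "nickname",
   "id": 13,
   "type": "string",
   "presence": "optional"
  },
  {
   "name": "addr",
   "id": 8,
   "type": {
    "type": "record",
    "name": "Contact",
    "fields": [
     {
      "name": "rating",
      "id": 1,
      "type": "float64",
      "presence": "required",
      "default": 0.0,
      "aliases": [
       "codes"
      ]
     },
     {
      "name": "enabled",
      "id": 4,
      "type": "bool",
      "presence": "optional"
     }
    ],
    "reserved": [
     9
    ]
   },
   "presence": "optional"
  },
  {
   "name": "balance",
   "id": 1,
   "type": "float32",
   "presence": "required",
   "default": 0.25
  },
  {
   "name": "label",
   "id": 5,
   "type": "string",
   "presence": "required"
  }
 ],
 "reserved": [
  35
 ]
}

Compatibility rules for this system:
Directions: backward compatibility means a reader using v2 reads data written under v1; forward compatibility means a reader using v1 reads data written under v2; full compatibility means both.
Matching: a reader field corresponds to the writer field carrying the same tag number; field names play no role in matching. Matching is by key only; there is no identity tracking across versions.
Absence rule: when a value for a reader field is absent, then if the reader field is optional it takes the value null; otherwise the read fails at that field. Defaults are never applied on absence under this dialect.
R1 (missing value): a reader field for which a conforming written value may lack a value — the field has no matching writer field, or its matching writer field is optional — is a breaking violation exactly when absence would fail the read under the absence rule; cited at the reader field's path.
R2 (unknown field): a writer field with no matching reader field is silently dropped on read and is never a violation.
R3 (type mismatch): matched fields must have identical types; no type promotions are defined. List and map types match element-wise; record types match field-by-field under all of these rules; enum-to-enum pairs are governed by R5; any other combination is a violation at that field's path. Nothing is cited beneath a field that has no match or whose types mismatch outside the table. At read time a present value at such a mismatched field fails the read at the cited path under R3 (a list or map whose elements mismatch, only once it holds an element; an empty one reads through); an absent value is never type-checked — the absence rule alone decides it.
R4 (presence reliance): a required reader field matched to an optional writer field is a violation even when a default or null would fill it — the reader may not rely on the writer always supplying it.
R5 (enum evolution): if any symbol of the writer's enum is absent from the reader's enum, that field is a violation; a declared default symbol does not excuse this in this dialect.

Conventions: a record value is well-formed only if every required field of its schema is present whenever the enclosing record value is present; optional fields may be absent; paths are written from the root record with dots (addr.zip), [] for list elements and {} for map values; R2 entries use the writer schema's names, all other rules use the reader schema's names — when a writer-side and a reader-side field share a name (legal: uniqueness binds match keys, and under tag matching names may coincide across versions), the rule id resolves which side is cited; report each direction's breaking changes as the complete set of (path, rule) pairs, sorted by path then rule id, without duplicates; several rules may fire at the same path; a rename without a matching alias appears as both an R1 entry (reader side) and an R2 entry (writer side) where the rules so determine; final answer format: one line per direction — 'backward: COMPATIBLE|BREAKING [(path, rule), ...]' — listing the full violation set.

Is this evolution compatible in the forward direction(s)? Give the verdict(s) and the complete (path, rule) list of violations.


each type pair in Shipment: writer, then reader
forward for Shipment (reader v1, writer v2):
  role: paired with writer role (Color -> Color; writer required)
  addr: paired with writer addr (Contact -> Contact; writer optional)
  balance: paired with writer balance (float32 -> float32; writer required)
  label: paired with writer label (string -> string; writer required)
  leftover writer field: city
  leftover writer field: nickname
  addr.rating: paired with writer addr.rating (float64 -> float64; writer required)
  addr.enabled: paired with writer addr.enabled (bool -> bool; writer optional)
  => forward verdict for Shipment: COMPATIBLE, no violations
the other Shipment changes do not affect what is asked:
  added field city to record Shipment: optional string, tag 10 (in v2 it sits immediately before role) -> no rule fires on it in Shipment's dialect; the asked verdict holds
  added field nickname to record Shipment: optional string, tag 13 (in v2 it sits immediately before addr) -> no rule fires on it in Shipment's dialect; the asked verdict holds

forward: COMPATIBLE []
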